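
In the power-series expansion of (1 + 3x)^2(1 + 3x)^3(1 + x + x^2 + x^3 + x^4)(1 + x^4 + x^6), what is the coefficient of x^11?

(1 + 3x)^2 has coefficients 1,6,9 for degrees 0…2.
(1 + 3x)^3 has coefficients 1,9,27,27,0,0,0,0,0,0,0,0 for degrees 0…11.
Multiplying by (1 + x + x^2 + x^3 + x^4) gives running coefficients 1,10,37,64,64,63,54,27,0,0,0,0 for degrees 0…11.
Finally multiplying by (1 + x^4 + x^6), the product of all factors after the first has coefficients 1,10,37,64,65,73,92,101,101,127,118,90 for degrees 0…11.
[x^11] = 1·90 + 6·118 + 9·127 = 1941.

1941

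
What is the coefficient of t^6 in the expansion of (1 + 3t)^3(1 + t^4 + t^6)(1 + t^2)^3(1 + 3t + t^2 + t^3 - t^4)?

573

(1 + 3t)^3 has coefficients 1,9,27,27 for degrees 0…3.
(1 + t^4 + t^6) has coefficients 1,0,0,0,1,0,1 for degrees 0…6.
Multiplying by (1 + t^2)^3 gives running coefficients 1,0,3,0,4,0,5 for degrees 0…6.
Finally multiplying by (1 + 3t + t^2 + t^3 - t^4), the product of all factors after the first has coefficients 1,3,4,10,6,15,6 for degrees 0…6.
[t^6] = 1·6 + 9·15 + 27·6 + 27·10 = 573.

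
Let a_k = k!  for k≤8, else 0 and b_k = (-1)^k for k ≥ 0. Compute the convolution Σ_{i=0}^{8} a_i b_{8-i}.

35900

The convolution is the x^8 coefficient of A(x)B(x).
Σ = 1·1 + 1·(-1) + 2·1 + 6·(-1) + 24·1 + 120·(-1) + 720·1 + 5040·(-1) + 40320·1 = 35900.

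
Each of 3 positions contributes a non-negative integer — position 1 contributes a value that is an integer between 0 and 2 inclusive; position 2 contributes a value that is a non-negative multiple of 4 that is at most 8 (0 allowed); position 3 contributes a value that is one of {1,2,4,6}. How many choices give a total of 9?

The generating function for the choices is (1 + y + y²)·(1 + y⁴ + y⁸)·(y + y² + y⁴ + y⁶); the count is [y⁹].
(1 + y + y²) has coefficients 1,1,1 for degrees 0…2.
(1 + y⁴ + y⁸) has coefficients 1,0,0,0,1,0,0,0,1,0 for degrees 0…9.
Finally multiplying by (y + y² + y⁴ + y⁶), the product of all factors after the first has coefficients 0,1,1,0,1,1,2,0,1,1 for degrees 0…9.
[y⁹] = 1·1 + 1·1 + 1·0 = 2.

2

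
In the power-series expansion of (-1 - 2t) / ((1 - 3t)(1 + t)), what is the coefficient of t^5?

-304

Partial fractions give a closed form: a_n = (-5/4)·3^n + (1/4)·(-1)^n.
At n = 5: a_5 = -304.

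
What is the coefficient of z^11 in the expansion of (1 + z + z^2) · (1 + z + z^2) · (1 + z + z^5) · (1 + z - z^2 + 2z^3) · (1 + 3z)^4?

1764

(1 + z + z^2) has coefficients 1,1,1 for degrees 0…2.
(1 + z + z^2) has coefficients 1,1,1,0,0,0,0,0,0,0,0,0 for degrees 0…11.
Multiplying by (1 + z + z^5) gives running coefficients 1,2,2,1,0,1,1,1,0,0,0,0 for degrees 0…11.
Multiplying by (1 + z - z^2 + 2z^3) gives running coefficients 1,3,3,3,3,4,4,1,2,1,2,0 for degrees 0…11.
Finally multiplying by (1 + 3z)^4, the product of all factors after the first has coefficients 1,15,93,309,606,769,781,832,905,835,554,375 for degrees 0…11.
[z^11] = 1·375 + 1·554 + 1·835 = 1764.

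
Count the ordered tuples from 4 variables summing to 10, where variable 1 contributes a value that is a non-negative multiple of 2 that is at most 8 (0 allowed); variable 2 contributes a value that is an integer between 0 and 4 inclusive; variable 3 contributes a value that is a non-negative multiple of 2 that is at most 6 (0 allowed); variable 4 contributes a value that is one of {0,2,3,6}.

The generating function for the choices is (1 + x^2 + x^4 + x^6 + x^8)·(1 + x + x^2 + x^3 + x^4)·(1 + x^2 + x^4 + x^6)·(1 + x^2 + x^3 + x^6); the count is [x^10].
(1 + x^2 + x^4 + x^6 + x^8) has coefficients 1,0,1,0,1,0,1,0,1 for degrees 0…8.
(1 + x + x^2 + x^3 + x^4) has coefficients 1,1,1,1,1,0,0,0,0,0,0 for degrees 0…10.
Multiplying by (1 + x^2 + x^4 + x^6) gives running coefficients 1,1,2,2,3,2,3,2,2,1,1 for degrees 0…10.
Finally multiplying by (1 + x^2 + x^3 + x^6), the product of all factors after the first has coefficients 1,1,3,4,6,6,9,8,9,8,8 for degrees 0…10.
[x^10] = 1·8 + 1·9 + 1·9 + 1·6 + 1·3 = 35.

35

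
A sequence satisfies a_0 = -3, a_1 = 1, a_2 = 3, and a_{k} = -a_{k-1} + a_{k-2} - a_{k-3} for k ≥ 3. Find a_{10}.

43

The ordinary generating function has denominator 1 + x - x^2 + x^3.
Iterating the recurrence: a_0,…,a_{10} = -3, 1, 3, 1, 1, -3, 3, -7, 13, -23, 43.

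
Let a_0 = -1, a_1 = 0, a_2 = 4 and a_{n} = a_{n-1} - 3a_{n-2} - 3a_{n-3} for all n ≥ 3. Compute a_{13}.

The ordinary generating function has denominator 1 - t + 3t^2 + 3t^3.
Iterating the recurrence: a_0,…,a_{13} = -1, 0, 4, 7, -5, -38, -44, 85, 331, 208, -1040, -2657, -161, 10930.

10930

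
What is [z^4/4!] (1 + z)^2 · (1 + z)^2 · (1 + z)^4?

1680

The EGF product rule gives c_4 = Σ_{k_1+k_2+k_3=4} C(4; k_1,k_2,k_3) · ∏ g_i(k_i), where (1+z)^2 gives the falling factorial (2)_k; (1+z)^2 gives the falling factorial (2)_k; (1+z)^4 gives the falling factorial (4)_k.
g_1(k) for k = 0…4: 1, 2, 2, 0, 0.
g_2(k) for k = 0…4: 1, 2, 2, 0, 0.
g_3(k) for k = 0…4: 1, 4, 12, 24, 24.
First combine the last two factors: h(k) = Σ_j C(k,j)·g_2(j)·g_3(k−j) for k = 0…4: 1, 6, 30, 120, 360.
c_4 = Σ_k C(4,k)·g_1(k)·h(4−k) = 1·1·360 + 4·2·120 + 6·2·30 = 360 + 960 + 360 = 1680.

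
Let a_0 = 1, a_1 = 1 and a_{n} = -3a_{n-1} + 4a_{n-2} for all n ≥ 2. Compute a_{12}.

1

The ordinary generating function has denominator 1 + 3z - 4z^2.
Iterating the recurrence: a_0,…,a_{12} = 1, 1, 1, 1, 1, 1, 1, 1, 1, 1, 1, 1, 1.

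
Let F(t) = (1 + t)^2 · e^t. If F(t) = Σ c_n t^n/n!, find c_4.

The EGF product rule gives c_4 = Σ_{k_1+k_2=4} C(4; k_1,k_2) · ∏ g_i(k_i), where (1+t)^2 gives the falling factorial (2)_k; e^t gives (1)^k.
g_1(k) for k = 0…4: 1, 2, 2, 0, 0.
g_2(k) for k = 0…4: 1, 1, 1, 1, 1.
c_4 = Σ_k C(4,k)·g_1(k)·g_2(4−k) = 1·1·1 + 4·2·1 + 6·2·1 = 1 + 8 + 12 = 21.

21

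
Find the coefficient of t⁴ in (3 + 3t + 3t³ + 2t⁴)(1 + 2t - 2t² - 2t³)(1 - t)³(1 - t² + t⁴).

(3 + 3t + 3t³ + 2t⁴) has coefficients 3,3,0,3,2 for degrees 0…4.
(1 + 2t - 2t² - 2t³) has coefficients 1,2,-2,-2,0 for degrees 0…4.
Multiplying by (1 - t)³ gives running coefficients 1,-1,-5,9,-2 for degrees 0…4.
Finally multiplying by (1 - t² + t⁴), the product of all factors after the first has coefficients 1,-1,-6,10,4 for degrees 0…4.
[t⁴] = 3·4 + 3·10 + 3·(-1) + 2·1 = 41.

41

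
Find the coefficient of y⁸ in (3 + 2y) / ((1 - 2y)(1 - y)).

2043

Partial fractions give a closed form: a_n = (8)·2^n + (-5)·1^n.
At n = 8: a_8 = 2043.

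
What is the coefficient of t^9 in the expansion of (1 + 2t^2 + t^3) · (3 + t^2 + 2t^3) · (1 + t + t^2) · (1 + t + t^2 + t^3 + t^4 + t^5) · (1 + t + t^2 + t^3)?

(1 + 2t^2 + t^3) has coefficients 1,0,2,1 for degrees 0…3.
(3 + t^2 + 2t^3) has coefficients 3,0,1,2,0,0,0,0,0,0 for degrees 0…9.
Multiplying by (1 + t + t^2) gives running coefficients 3,3,4,3,3,2,0,0,0,0 for degrees 0…9.
Multiplying by (1 + t + t^2 + t^3 + t^4 + t^5) gives running coefficients 3,6,10,13,16,18,15,12,8,5 for degrees 0…9.
Finally multiplying by (1 + t + t^2 + t^3), the product of all factors after the first has coefficients 3,9,19,32,45,57,62,61,53,40 for degrees 0…9.
[t^9] = 1·40 + 2·61 + 1·62 = 224.

224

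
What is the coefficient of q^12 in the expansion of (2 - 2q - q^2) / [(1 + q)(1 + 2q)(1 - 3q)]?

Partial fractions give a closed form: a_n = (-3/4)·(-1)^n + (11/5)·(-2)^n + (11/20)·3^n.
At n = 12: a_12 = 301303.

301303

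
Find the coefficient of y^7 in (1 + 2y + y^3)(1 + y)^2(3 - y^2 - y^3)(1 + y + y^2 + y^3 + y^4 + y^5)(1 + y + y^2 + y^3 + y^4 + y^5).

(1 + 2y + y^3) has coefficients 1,2,0,1 for degrees 0…3.
(1 + y)^2 has coefficients 1,2,1,0,0,0,0,0 for degrees 0…7.
Multiplying by (3 - y^2 - y^3) gives running coefficients 3,6,2,-3,-3,-1,0,0 for degrees 0…7.
Multiplying by (1 + y + y^2 + y^3 + y^4 + y^5) gives running coefficients 3,9,11,8,5,4,1,-5 for degrees 0…7.
Finally multiplying by (1 + y + y^2 + y^3 + y^4 + y^5), the product of all factors after the first has coefficients 3,12,23,31,36,40,38,24 for degrees 0…7.
[y^7] = 1·24 + 2·38 + 1·36 = 136.

136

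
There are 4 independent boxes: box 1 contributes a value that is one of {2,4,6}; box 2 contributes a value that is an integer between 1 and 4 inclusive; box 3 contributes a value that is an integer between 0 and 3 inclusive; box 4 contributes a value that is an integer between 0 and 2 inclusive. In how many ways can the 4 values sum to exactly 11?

The generating function for the choices is (q² + q⁴ + q⁶)·(q + q² + q³ + q⁴)·(1 + q + q² + q³)·(1 + q + q²); the count is [q¹¹].
(q² + q⁴ + q⁶) has coefficients 0,0,1,0,1,0,1 for degrees 0…6.
(q + q² + q³ + q⁴) has coefficients 0,1,1,1,1,0,0,0,0,0,0,0 for degrees 0…11.
Multiplying by (1 + q + q² + q³) gives running coefficients 0,1,2,3,4,3,2,1,0,0,0,0 for degrees 0…11.
Finally multiplying by (1 + q + q²), the product of all factors after the first has coefficients 0,1,3,6,9,10,9,6,3,1,0,0 for degrees 0…11.
[q¹¹] = 1·1 + 1·6 + 1·10 = 17.

17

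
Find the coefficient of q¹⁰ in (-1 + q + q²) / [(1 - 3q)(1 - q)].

-49208

The denominator gives the recurrence a_n = 4a_(n−1) − 3a_(n−2) for n ≥ 3; the numerator fixes a_0 = -1, a_1 = -3, a_2 = -8.
Iterating: -1, -3, -8, -23, -68, -203, -608, -1823, -5468, -16403, -49208, so a_10 = -49208.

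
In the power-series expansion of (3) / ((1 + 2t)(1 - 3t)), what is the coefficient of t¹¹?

316407

Partial fractions give a closed form: a_n = (6/5)·(-2)^n + (9/5)·3^n.
At n = 11: a_11 = 316407.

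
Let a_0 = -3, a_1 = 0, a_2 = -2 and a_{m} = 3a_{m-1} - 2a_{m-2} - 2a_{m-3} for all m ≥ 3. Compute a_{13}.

-4464

The ordinary generating function has denominator 1 - 3y + 2y^2 + 2y^3.
Iterating the recurrence: a_0,…,a_{13} = -3, 0, -2, 0, 4, 16, 40, 80, 128, 144, 16, -496, -1808, -4464.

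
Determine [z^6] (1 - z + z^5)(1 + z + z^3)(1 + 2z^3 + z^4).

(1 - z + z^5) has coefficients 1,-1,0,0,0,1 for degrees 0…5.
(1 + z + z^3) has coefficients 1,1,0,1,0,0,0 for degrees 0…6.
Finally multiplying by (1 + 2z^3 + z^4), the product of all factors after the first has coefficients 1,1,0,3,3,1,2 for degrees 0…6.
[z^6] = 1·2 − 1·1 + 1·1 = 2.

2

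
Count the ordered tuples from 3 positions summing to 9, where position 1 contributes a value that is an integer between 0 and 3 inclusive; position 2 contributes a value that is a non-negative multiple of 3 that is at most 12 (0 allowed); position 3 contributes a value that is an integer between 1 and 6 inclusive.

The generating function for the choices is (1 + y + y² + y³)·(1 + y³ + y⁶ + y⁹ + y¹²)·(y + y² + y³ + y⁴ + y⁵ + y⁶); the count is [y⁹].
(1 + y + y² + y³) has coefficients 1,1,1,1 for degrees 0…3.
(1 + y³ + y⁶ + y⁹ + y¹²) has coefficients 1,0,0,1,0,0,1,0,0,1 for degrees 0…9.
Finally multiplying by (y + y² + y³ + y⁴ + y⁵ + y⁶), the product of all factors after the first has coefficients 0,1,1,1,2,2,2,2,2,2 for degrees 0…9.
[y⁹] = 1·2 + 1·2 + 1·2 + 1·2 = 8.

8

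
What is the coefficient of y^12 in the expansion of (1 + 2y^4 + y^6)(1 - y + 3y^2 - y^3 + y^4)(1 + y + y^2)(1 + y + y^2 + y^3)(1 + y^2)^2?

60

(1 + 2y^4 + y^6) has coefficients 1,0,0,0,2,0,1 for degrees 0…6.
(1 - y + 3y^2 - y^3 + y^4) has coefficients 1,-1,3,-1,1,0,0,0,0,0,0,0,0 for degrees 0…12.
Multiplying by (1 + y + y^2) gives running coefficients 1,0,3,1,3,0,1,0,0,0,0,0,0 for degrees 0…12.
Multiplying by (1 + y + y^2 + y^3) gives running coefficients 1,1,4,5,7,7,5,4,1,1,0,0,0 for degrees 0…12.
Finally multiplying by (1 + y^2)^2, the product of all factors after the first has coefficients 1,1,6,7,16,18,23,23,18,16,7,6,1 for degrees 0…12.
[y^12] = 1·1 + 2·18 + 1·23 = 60.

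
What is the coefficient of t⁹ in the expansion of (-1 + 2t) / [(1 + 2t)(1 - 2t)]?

The denominator gives the recurrence a_n = 4a_(n−2) for n ≥ 2; the numerator fixes a_0 = -1, a_1 = 2.
Iterating: -1, 2, -4, 8, -16, 32, -64, 128, -256, 512, so a_9 = 512.

512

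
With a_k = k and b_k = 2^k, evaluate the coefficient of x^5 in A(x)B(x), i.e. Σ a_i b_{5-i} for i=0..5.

Write out a_i and b_{5-i} for i = 0,…,5 and sum the products.
Σ = 0·32 + 1·16 + 2·8 + 3·4 + 4·2 + 5·1 = 57.

57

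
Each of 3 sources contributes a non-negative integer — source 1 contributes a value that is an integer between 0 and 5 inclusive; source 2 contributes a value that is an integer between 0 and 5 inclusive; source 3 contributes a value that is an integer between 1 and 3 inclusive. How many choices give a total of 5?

The generating function for the choices is (1 + x + x^2 + x^3 + x^4 + x^5)·(1 + x + x^2 + x^3 + x^4 + x^5)·(x + x^2 + x^3); the count is [x^5].
(1 + x + x^2 + x^3 + x^4 + x^5) has coefficients 1,1,1,1,1,1 for degrees 0…5.
(1 + x + x^2 + x^3 + x^4 + x^5) has coefficients 1,1,1,1,1,1 for degrees 0…5.
Finally multiplying by (x + x^2 + x^3), the product of all factors after the first has coefficients 0,1,2,3,3,3 for degrees 0…5.
[x^5] = 1·3 + 1·3 + 1·3 + 1·2 + 1·1 + 1·0 = 12.

12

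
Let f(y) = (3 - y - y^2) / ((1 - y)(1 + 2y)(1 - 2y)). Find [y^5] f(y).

37

The denominator gives the recurrence a_n = a_(n−1) + 4a_(n−2) − 4a_(n−3) for n ≥ 3; the numerator fixes a_0 = 3, a_1 = 2, a_2 = 13.
Iterating: 3, 2, 13, 9, 53, 37, so a_5 = 37.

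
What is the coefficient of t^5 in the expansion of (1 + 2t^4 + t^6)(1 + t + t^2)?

(1 + 2t^4 + t^6) has coefficients 1,0,0,0,2,0 for degrees 0…5.
(1 + t + t^2) has coefficients 1,1,1,0,0,0 for degrees 0…5.
[t^5] = 1·0 + 2·1 = 2.

2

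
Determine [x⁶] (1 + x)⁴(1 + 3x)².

9

(1 + x)⁴ has coefficients 1,4,6,4,1 for degrees 0…4.
(1 + 3x)² has coefficients 1,6,9,0,0,0,0 for degrees 0…6.
[x⁶] = 1·0 + 4·0 + 6·0 + 4·0 + 1·9 = 9.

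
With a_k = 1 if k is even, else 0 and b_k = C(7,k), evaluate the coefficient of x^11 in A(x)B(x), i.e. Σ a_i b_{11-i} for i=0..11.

This is [x^11] in the product of the two ordinary generating functions.
Σ = 1·0 + 0·0 + 1·0 + 0·0 + 1·1 + 0·7 + 1·21 + 0·35 + 1·35 + 0·21 + 1·7 + 0·1 = 64.

64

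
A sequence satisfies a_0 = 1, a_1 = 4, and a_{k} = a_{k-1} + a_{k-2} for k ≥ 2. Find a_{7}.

The ordinary generating function has denominator 1 - q - q^2.
Iterating the recurrence: a_0,…,a_{7} = 1, 4, 5, 9, 14, 23, 37, 60.

60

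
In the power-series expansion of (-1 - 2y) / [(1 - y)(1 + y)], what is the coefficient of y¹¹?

Partial fractions give a closed form: a_n = (-3/2)·1^n + (1/2)·(-1)^n.
At n = 11: a_11 = -2.

-2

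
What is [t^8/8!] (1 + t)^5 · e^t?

The EGF product rule gives c_8 = Σ_{k_1+k_2=8} C(8; k_1,k_2) · ∏ g_i(k_i), where (1+t)^5 gives the falling factorial (5)_k; e^t gives (1)^k.
g_1(k) for k = 0…8: 1, 5, 20, 60, 120, 120, 0, 0, 0.
g_2(k) for k = 0…8: 1, 1, 1, 1, 1, 1, 1, 1, 1.
c_8 = Σ_k C(8,k)·g_1(k)·g_2(8−k) = 1·1·1 + 8·5·1 + 28·20·1 + 56·60·1 + 70·120·1 + 56·120·1 = 1 + 40 + 560 + 3360 + 8400 + 6720 = 19081.

19081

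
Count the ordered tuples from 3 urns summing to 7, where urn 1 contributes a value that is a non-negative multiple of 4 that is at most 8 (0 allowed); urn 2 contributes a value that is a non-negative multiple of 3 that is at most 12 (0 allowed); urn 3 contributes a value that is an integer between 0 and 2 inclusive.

2

The generating function for the choices is (1 + q^4 + q^8)·(1 + q^3 + q^6 + q^9 + q^12)·(1 + q + q^2); the count is [q^7].
(1 + q^4 + q^8) has coefficients 1,0,0,0,1,0,0,0 for degrees 0…7.
(1 + q^3 + q^6 + q^9 + q^12) has coefficients 1,0,0,1,0,0,1,0 for degrees 0…7.
Finally multiplying by (1 + q + q^2), the product of all factors after the first has coefficients 1,1,1,1,1,1,1,1 for degrees 0…7.
[q^7] = 1·1 + 1·1 = 2.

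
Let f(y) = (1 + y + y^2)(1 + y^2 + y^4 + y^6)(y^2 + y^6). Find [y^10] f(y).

(1 + y + y^2) has coefficients 1,1,1 for degrees 0…2.
(1 + y^2 + y^4 + y^6) has coefficients 1,0,1,0,1,0,1,0,0,0,0 for degrees 0…10.
Finally multiplying by (y^2 + y^6), the product of all factors after the first has coefficients 0,0,1,0,1,0,2,0,2,0,1 for degrees 0…10.
[y^10] = 1·1 + 1·0 + 1·2 = 3.

3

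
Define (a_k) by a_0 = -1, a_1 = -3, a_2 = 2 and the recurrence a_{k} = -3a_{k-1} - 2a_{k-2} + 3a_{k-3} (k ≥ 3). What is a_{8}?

-259

The ordinary generating function has denominator 1 + 3q + 2q^2 - 3q^3.
Iterating the recurrence: a_0,…,a_{8} = -1, -3, 2, -3, -4, 24, -73, 159, -259.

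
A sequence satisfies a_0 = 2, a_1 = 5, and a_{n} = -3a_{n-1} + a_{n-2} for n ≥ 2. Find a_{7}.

The ordinary generating function has denominator 1 + 3x - x^2.
Iterating the recurrence: a_0,…,a_{7} = 2, 5, -13, 44, -145, 479, -1582, 5225.

5225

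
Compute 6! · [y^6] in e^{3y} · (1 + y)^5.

The EGF product rule gives c_6 = Σ_{k_1+k_2=6} C(6; k_1,k_2) · ∏ g_i(k_i), where e^{3y} gives (3)^k; (1+y)^5 gives the falling factorial (5)_k.
g_1(k) for k = 0…6: 1, 3, 9, 27, 81, 243, 729.
g_2(k) for k = 0…6: 1, 5, 20, 60, 120, 120, 0.
c_6 = Σ_k C(6,k)·g_1(k)·g_2(6−k) = 6·3·120 + 15·9·120 + 20·27·60 + 15·81·20 + 6·243·5 + 1·729·1 = 2160 + 16200 + 32400 + 24300 + 7290 + 729 = 83079.

83079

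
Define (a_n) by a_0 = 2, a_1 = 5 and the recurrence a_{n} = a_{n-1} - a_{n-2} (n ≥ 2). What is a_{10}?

-5

The ordinary generating function has denominator 1 - z + z^2.
Iterating the recurrence: a_0,…,a_{10} = 2, 5, 3, -2, -5, -3, 2, 5, 3, -2, -5.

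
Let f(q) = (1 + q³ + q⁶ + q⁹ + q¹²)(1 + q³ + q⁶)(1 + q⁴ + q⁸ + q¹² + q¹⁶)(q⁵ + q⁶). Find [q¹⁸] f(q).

(1 + q³ + q⁶ + q⁹ + q¹²) has coefficients 1,0,0,1,0,0,1,0,0,1,0,0,1 for degrees 0…12.
(1 + q³ + q⁶) has coefficients 1,0,0,1,0,0,1,0,0,0,0,0,0,0,0,0,0,0,0 for degrees 0…18.
Multiplying by (1 + q⁴ + q⁸ + q¹² + q¹⁶) gives running coefficients 1,0,0,1,1,0,1,1,1,0,1,1,1,0,1,1,1,0,1 for degrees 0…18.
Finally multiplying by (q⁵ + q⁶), the product of all factors after the first has coefficients 0,0,0,0,0,1,1,0,1,2,1,1,2,2,1,1,2,2,1 for degrees 0…18.
[q¹⁸] = 1·1 + 1·1 + 1·2 + 1·2 + 1·1 = 7.

7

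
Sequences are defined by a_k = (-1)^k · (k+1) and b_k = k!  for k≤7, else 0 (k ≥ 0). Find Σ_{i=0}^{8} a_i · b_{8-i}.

This is [x^8] in the product of the two ordinary generating functions.
Σ = 1·0 − 2·5040 + 3·720 − 4·120 + 5·24 − 6·6 + 7·2 − 8·1 + 9·1 = -8301.

-8301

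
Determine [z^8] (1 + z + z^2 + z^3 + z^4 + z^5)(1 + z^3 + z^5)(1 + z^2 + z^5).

(1 + z + z^2 + z^3 + z^4 + z^5) has coefficients 1,1,1,1,1,1 for degrees 0…5.
(1 + z^3 + z^5) has coefficients 1,0,0,1,0,1,0,0,0 for degrees 0…8.
Finally multiplying by (1 + z^2 + z^5), the product of all factors after the first has coefficients 1,0,1,1,0,3,0,1,1 for degrees 0…8.
[z^8] = 1·1 + 1·1 + 1·0 + 1·3 + 1·0 + 1·1 = 6.

6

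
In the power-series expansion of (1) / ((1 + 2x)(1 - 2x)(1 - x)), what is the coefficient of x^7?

The denominator gives the recurrence a_n = a_(n−1) + 4a_(n−2) − 4a_(n−3) for n ≥ 3; the numerator fixes a_0 = 1, a_1 = 1, a_2 = 5.
Iterating: 1, 1, 5, 5, 21, 21, 85, 85, so a_7 = 85.

85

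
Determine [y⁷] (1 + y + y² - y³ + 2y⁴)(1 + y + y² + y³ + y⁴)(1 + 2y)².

21

(1 + y + y² - y³ + 2y⁴) has coefficients 1,1,1,-1,2 for degrees 0…4.
(1 + y + y² + y³ + y⁴) has coefficients 1,1,1,1,1,0,0,0 for degrees 0…7.
Finally multiplying by (1 + 2y)², the product of all factors after the first has coefficients 1,5,9,9,9,8,4,0 for degrees 0…7.
[y⁷] = 1·0 + 1·4 + 1·8 − 1·9 + 2·9 = 21.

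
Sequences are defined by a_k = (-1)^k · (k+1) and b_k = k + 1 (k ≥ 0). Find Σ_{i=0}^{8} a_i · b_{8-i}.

5

The convolution is the t^8 coefficient of A(t)B(t).
Σ = 1·9 − 2·8 + 3·7 − 4·6 + 5·5 − 6·4 + 7·3 − 8·2 + 9·1 = 5.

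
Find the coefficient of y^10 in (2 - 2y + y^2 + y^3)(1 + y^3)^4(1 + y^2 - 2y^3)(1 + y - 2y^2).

-36

(2 - 2y + y^2 + y^3) has coefficients 2,-2,1,1 for degrees 0…3.
(1 + y^3)^4 has coefficients 1,0,0,4,0,0,6,0,0,4,0 for degrees 0…10.
Multiplying by (1 + y^2 - 2y^3) gives running coefficients 1,0,1,2,0,4,-2,0,6,-8,0 for degrees 0…10.
Finally multiplying by (1 + y - 2y^2), the product of all factors after the first has coefficients 1,1,-1,3,0,0,2,-10,10,-2,-20 for degrees 0…10.
[y^10] = 2·(-20) − 2·(-2) + 1·10 + 1·(-10) = -36.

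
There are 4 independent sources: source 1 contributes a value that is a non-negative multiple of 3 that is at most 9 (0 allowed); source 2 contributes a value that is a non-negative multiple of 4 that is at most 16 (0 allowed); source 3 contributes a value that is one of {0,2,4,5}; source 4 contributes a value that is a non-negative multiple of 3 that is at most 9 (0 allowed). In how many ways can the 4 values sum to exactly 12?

10

The generating function for the choices is (1 + q^3 + q^6 + q^9)·(1 + q^4 + q^8 + q^12 + q^16)·(1 + q^2 + q^4 + q^5)·(1 + q^3 + q^6 + q^9); the count is [q^12].
(1 + q^3 + q^6 + q^9) has coefficients 1,0,0,1,0,0,1,0,0,1 for degrees 0…9.
(1 + q^4 + q^8 + q^12 + q^16) has coefficients 1,0,0,0,1,0,0,0,1,0,0,0,1 for degrees 0…12.
Multiplying by (1 + q^2 + q^4 + q^5) gives running coefficients 1,0,1,0,2,1,1,0,2,1,1,0,2 for degrees 0…12.
Finally multiplying by (1 + q^3 + q^6 + q^9), the product of all factors after the first has coefficients 1,0,1,1,2,2,2,2,4,3,3,4,4 for degrees 0…12.
[q^12] = 1·4 + 1·3 + 1·2 + 1·1 = 10.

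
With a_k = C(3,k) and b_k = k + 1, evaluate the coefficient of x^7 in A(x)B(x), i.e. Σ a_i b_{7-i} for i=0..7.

52

This is [x^7] in the product of the two ordinary generating functions.
Σ = 1·8 + 3·7 + 3·6 + 1·5 + 0·4 + 0·3 + 0·2 + 0·1 = 52.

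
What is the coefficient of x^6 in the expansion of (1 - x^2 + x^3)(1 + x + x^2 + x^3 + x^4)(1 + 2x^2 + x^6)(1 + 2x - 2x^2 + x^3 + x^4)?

(1 - x^2 + x^3) has coefficients 1,0,-1,1 for degrees 0…3.
(1 + x + x^2 + x^3 + x^4) has coefficients 1,1,1,1,1,0,0 for degrees 0…6.
Multiplying by (1 + 2x^2 + x^6) gives running coefficients 1,1,3,3,3,2,3 for degrees 0…6.
Finally multiplying by (1 + 2x - 2x^2 + x^3 + x^4), the product of all factors after the first has coefficients 1,3,3,8,5,6,7 for degrees 0…6.
[x^6] = 1·7 − 1·5 + 1·8 = 10.

10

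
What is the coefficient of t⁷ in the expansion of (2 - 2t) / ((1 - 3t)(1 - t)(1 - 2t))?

12610

Partial fractions give a closed form: a_n = (6)·3^n + (-4)·2^n.
At n = 7: a_7 = 12610.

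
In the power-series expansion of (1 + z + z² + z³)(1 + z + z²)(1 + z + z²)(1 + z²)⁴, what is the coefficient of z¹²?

(1 + z + z² + z³) has coefficients 1,1,1,1 for degrees 0…3.
(1 + z + z²) has coefficients 1,1,1,0,0,0,0,0,0,0,0,0,0 for degrees 0…12.
Multiplying by (1 + z + z²) gives running coefficients 1,2,3,2,1,0,0,0,0,0,0,0,0 for degrees 0…12.
Finally multiplying by (1 + z²)⁴, the product of all factors after the first has coefficients 1,2,7,10,19,20,26,20,19,10,7,2,1 for degrees 0…12.
[z¹²] = 1·1 + 1·2 + 1·7 + 1·10 = 20.

20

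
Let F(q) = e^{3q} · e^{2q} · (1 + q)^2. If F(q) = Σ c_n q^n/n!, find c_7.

The EGF product rule gives c_7 = Σ_{k_1+k_2+k_3=7} C(7; k_1,k_2,k_3) · ∏ g_i(k_i), where e^{3q} gives (3)^k; e^{2q} gives (2)^k; (1+q)^2 gives the falling factorial (2)_k.
g_1(k) for k = 0…7: 1, 3, 9, 27, 81, 243, 729, 2187.
g_2(k) for k = 0…7: 1, 2, 4, 8, 16, 32, 64, 128.
g_3(k) for k = 0…7: 1, 2, 2, 0, 0, 0, 0, 0.
First combine the last two factors: h(k) = Σ_j C(k,j)·g_2(j)·g_3(k−j) for k = 0…7: 1, 4, 14, 44, 128, 352, 928, 2368.
c_7 = Σ_k C(7,k)·g_1(k)·h(7−k) = 1·1·2368 + 7·3·928 + 21·9·352 + 35·27·128 + 35·81·44 + 21·243·14 + 7·729·4 + 1·2187·1 = 2368 + 19488 + 66528 + 120960 + 124740 + 71442 + 20412 + 2187 = 428125.

428125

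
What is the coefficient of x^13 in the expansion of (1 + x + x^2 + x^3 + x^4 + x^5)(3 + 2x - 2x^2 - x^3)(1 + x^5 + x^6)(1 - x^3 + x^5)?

(1 + x + x^2 + x^3 + x^4 + x^5) has coefficients 1,1,1,1,1,1 for degrees 0…5.
(3 + 2x - 2x^2 - x^3) has coefficients 3,2,-2,-1,0,0,0,0,0,0,0,0,0,0 for degrees 0…13.
Multiplying by (1 + x^5 + x^6) gives running coefficients 3,2,-2,-1,0,3,5,0,-3,-1,0,0,0,0 for degrees 0…13.
Finally multiplying by (1 - x^3 + x^5), the product of all factors after the first has coefficients 3,2,-2,-4,-2,8,8,-2,-7,-6,3,8,1,-3 for degrees 0…13.
[x^13] = 1·(-3) + 1·1 + 1·8 + 1·3 + 1·(-6) + 1·(-7) = -4.

-4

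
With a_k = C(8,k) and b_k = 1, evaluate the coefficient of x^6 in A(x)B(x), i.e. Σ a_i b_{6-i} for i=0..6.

This is [x^6] in the product of the two ordinary generating functions.
Σ = 1·1 + 8·1 + 28·1 + 56·1 + 70·1 + 56·1 + 28·1 = 247.

247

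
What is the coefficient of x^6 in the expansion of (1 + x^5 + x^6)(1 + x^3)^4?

7

(1 + x^5 + x^6) has coefficients 1,0,0,0,0,1,1 for degrees 0…6.
(1 + x^3)^4 has coefficients 1,0,0,4,0,0,6 for degrees 0…6.
[x^6] = 1·6 + 1·0 + 1·1 = 7.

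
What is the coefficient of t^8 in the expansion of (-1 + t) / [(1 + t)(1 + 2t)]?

The denominator gives the recurrence a_n = −3a_(n−1) − 2a_(n−2) for n ≥ 2; the numerator fixes a_0 = -1, a_1 = 4.
Iterating: -1, 4, -10, 22, -46, 94, -190, 382, -766, so a_8 = -766.

-766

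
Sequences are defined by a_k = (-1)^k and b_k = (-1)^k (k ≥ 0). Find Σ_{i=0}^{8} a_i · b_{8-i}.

9

Write out a_i and b_{8-i} for i = 0,…,8 and sum the products.
Σ = 1·1 − 1·(-1) + 1·1 − 1·(-1) + 1·1 − 1·(-1) + 1·1 − 1·(-1) + 1·1 = 9.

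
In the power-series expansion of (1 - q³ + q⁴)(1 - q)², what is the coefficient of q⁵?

(1 - q³ + q⁴) has coefficients 1,0,0,-1,1 for degrees 0…4.
(1 - q)² has coefficients 1,-2,1,0,0,0 for degrees 0…5.
[q⁵] = 1·0 − 1·1 + 1·(-2) = -3.

-3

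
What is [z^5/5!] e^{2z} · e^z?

243

The EGF product rule gives c_5 = Σ_{k_1+k_2=5} C(5; k_1,k_2) · ∏ g_i(k_i), where e^{2z} gives (2)^k; e^z gives (1)^k.
g_1(k) for k = 0…5: 1, 2, 4, 8, 16, 32.
g_2(k) for k = 0…5: 1, 1, 1, 1, 1, 1.
c_5 = Σ_k C(5,k)·g_1(k)·g_2(5−k) = 1·1·1 + 5·2·1 + 10·4·1 + 10·8·1 + 5·16·1 + 1·32·1 = 1 + 10 + 40 + 80 + 80 + 32 = 243.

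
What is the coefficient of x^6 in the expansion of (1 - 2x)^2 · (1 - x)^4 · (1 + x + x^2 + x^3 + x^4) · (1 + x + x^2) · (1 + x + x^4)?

(1 - 2x)^2 has coefficients 1,-4,4 for degrees 0…2.
(1 - x)^4 has coefficients 1,-4,6,-4,1,0,0 for degrees 0…6.
Multiplying by (1 + x + x^2 + x^3 + x^4) gives running coefficients 1,-3,3,-1,0,-1,3 for degrees 0…6.
Multiplying by (1 + x + x^2) gives running coefficients 1,-2,1,-1,2,-2,2 for degrees 0…6.
Finally multiplying by (1 + x + x^4), the product of all factors after the first has coefficients 1,-1,-1,0,2,-2,1 for degrees 0…6.
[x^6] = 1·1 − 4·(-2) + 4·2 = 17.

17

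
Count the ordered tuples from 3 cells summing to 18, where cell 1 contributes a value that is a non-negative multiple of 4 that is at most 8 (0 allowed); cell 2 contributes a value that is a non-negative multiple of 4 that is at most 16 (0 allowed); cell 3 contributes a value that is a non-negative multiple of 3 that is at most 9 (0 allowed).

The generating function for the choices is (1 + q^4 + q^8)·(1 + q^4 + q^8 + q^12 + q^16)·(1 + q^3 + q^6 + q^9); the count is [q^18].
(1 + q^4 + q^8) has coefficients 1,0,0,0,1,0,0,0,1 for degrees 0…8.
(1 + q^4 + q^8 + q^12 + q^16) has coefficients 1,0,0,0,1,0,0,0,1,0,0,0,1,0,0,0,1,0,0 for degrees 0…18.
Finally multiplying by (1 + q^3 + q^6 + q^9), the product of all factors after the first has coefficients 1,0,0,1,1,0,1,1,1,1,1,1,1,1,1,1,1,1,1 for degrees 0…18.
[q^18] = 1·1 + 1·1 + 1·1 = 3.

3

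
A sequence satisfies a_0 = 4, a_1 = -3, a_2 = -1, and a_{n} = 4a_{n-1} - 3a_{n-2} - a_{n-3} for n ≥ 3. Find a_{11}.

The ordinary generating function has denominator 1 - 4y + 3y^2 + y^3.
Iterating the recurrence: a_0,…,a_{11} = 4, -3, -1, 1, 10, 38, 121, 360, 1039, 2955, 8343, 23468.

23468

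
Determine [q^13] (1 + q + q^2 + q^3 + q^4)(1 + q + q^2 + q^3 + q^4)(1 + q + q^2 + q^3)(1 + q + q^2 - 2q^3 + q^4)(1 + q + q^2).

(1 + q + q^2 + q^3 + q^4) has coefficients 1,1,1,1,1 for degrees 0…4.
(1 + q + q^2 + q^3 + q^4) has coefficients 1,1,1,1,1,0,0,0,0,0,0,0,0,0 for degrees 0…13.
Multiplying by (1 + q + q^2 + q^3) gives running coefficients 1,2,3,4,4,3,2,1,0,0,0,0,0,0 for degrees 0…13.
Multiplying by (1 + q + q^2 - 2q^3 + q^4) gives running coefficients 1,3,6,7,8,7,4,2,1,0,0,1,0,0 for degrees 0…13.
Finally multiplying by (1 + q + q^2), the product of all factors after the first has coefficients 1,4,10,16,21,22,19,13,7,3,1,1,1,1 for degrees 0…13.
[q^13] = 1·1 + 1·1 + 1·1 + 1·1 + 1·3 = 7.

7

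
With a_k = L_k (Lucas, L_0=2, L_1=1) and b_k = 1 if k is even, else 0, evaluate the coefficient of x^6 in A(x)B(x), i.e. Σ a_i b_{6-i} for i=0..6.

30

The convolution is the t^6 coefficient of A(t)B(t).
Σ = 2·1 + 1·0 + 3·1 + 4·0 + 7·1 + 11·0 + 18·1 = 30.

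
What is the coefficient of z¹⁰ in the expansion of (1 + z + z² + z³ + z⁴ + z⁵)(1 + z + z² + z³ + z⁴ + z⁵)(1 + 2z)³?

(1 + z + z² + z³ + z⁴ + z⁵) has coefficients 1,1,1,1,1,1 for degrees 0…5.
(1 + z + z² + z³ + z⁴ + z⁵) has coefficients 1,1,1,1,1,1,0,0,0,0,0 for degrees 0…10.
Finally multiplying by (1 + 2z)³, the product of all factors after the first has coefficients 1,7,19,27,27,27,26,20,8,0,0 for degrees 0…10.
[z¹⁰] = 1·0 + 1·0 + 1·8 + 1·20 + 1·26 + 1·27 = 81.

81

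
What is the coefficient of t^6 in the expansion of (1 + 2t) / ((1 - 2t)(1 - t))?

253

Partial fractions give a closed form: a_n = (4)·2^n + (-3)·1^n.
At n = 6: a_6 = 253.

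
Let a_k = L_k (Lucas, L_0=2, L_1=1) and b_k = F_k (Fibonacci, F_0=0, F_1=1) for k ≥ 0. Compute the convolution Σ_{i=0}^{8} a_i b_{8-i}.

Write out a_i and b_{8-i} for i = 0,…,8 and sum the products.
Σ = 2·21 + 1·13 + 3·8 + 4·5 + 7·3 + 11·2 + 18·1 + 29·1 + 47·0 = 189.

189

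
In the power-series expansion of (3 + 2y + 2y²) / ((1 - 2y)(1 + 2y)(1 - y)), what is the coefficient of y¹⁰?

5459

Partial fractions give a closed form: a_n = (9/2)·2^n + (5/6)·(-2)^n + (-7/3)·1^n.
At n = 10: a_10 = 5459.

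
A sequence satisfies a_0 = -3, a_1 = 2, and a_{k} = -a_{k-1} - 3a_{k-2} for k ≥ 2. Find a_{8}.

187

The ordinary generating function has denominator 1 + t + 3t^2.
Iterating the recurrence: a_0,…,a_{8} = -3, 2, 7, -13, -8, 47, -23, -118, 187.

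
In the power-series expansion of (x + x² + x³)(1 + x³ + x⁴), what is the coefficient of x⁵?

2

(x + x² + x³) has coefficients 0,1,1,1 for degrees 0…3.
(1 + x³ + x⁴) has coefficients 1,0,0,1,1,0 for degrees 0…5.
[x⁵] = 1·1 + 1·1 + 1·0 = 2.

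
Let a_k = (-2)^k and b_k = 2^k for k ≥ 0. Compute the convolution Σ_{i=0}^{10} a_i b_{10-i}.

Write out a_i and b_{10-i} for i = 0,…,10 and sum the products.
Σ = 1·1024 − 2·512 + 4·256 − 8·128 + 16·64 − 32·32 + 64·16 − 128·8 + 256·4 − 512·2 + 1024·1 = 1024.

1024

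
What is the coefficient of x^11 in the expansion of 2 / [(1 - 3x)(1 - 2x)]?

1054690

Partial fractions give a closed form: a_n = (6)·3^n + (-4)·2^n.
At n = 11: a_11 = 1054690.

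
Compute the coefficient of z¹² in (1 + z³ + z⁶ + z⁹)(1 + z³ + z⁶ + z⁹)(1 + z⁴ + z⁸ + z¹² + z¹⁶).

(1 + z³ + z⁶ + z⁹) has coefficients 1,0,0,1,0,0,1,0,0,1 for degrees 0…9.
(1 + z³ + z⁶ + z⁹) has coefficients 1,0,0,1,0,0,1,0,0,1,0,0,0 for degrees 0…12.
Finally multiplying by (1 + z⁴ + z⁸ + z¹² + z¹⁶), the product of all factors after the first has coefficients 1,0,0,1,1,0,1,1,1,1,1,1,1 for degrees 0…12.
[z¹²] = 1·1 + 1·1 + 1·1 + 1·1 = 4.

4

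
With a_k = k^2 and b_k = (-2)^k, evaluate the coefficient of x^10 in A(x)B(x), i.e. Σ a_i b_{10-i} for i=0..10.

-38

Write out a_i and b_{10-i} for i = 0,…,10 and sum the products.
Σ = 0·1024 + 1·(-512) + 4·256 + 9·(-128) + 16·64 + 25·(-32) + 36·16 + 49·(-8) + 64·4 + 81·(-2) + 100·1 = -38.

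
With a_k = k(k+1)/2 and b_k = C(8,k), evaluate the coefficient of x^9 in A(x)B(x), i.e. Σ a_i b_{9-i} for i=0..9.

4096

Write out a_i and b_{9-i} for i = 0,…,9 and sum the products.
Σ = 0·0 + 1·1 + 3·8 + 6·28 + 10·56 + 15·70 + 21·56 + 28·28 + 36·8 + 45·1 = 4096.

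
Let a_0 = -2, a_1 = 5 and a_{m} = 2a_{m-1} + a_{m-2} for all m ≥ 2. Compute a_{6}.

292

The ordinary generating function has denominator 1 - 2x - x^2.
Iterating the recurrence: a_0,…,a_{6} = -2, 5, 8, 21, 50, 121, 292.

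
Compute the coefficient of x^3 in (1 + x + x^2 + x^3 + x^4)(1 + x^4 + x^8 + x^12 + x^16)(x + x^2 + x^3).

3

(1 + x + x^2 + x^3 + x^4) has coefficients 1,1,1,1 for degrees 0…3.
(1 + x^4 + x^8 + x^12 + x^16) has coefficients 1,0,0,0 for degrees 0…3.
Finally multiplying by (x + x^2 + x^3), the product of all factors after the first has coefficients 0,1,1,1 for degrees 0…3.
[x^3] = 1·1 + 1·1 + 1·1 + 1·0 = 3.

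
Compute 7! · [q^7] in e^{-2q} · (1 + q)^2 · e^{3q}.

The EGF product rule gives c_7 = Σ_{k_1+k_2+k_3=7} C(7; k_1,k_2,k_3) · ∏ g_i(k_i), where e^{-2q} gives (-2)^k; (1+q)^2 gives the falling factorial (2)_k; e^{3q} gives (3)^k.
g_1(k) for k = 0…7: 1, -2, 4, -8, 16, -32, 64, -128.
g_2(k) for k = 0…7: 1, 2, 2, 0, 0, 0, 0, 0.
g_3(k) for k = 0…7: 1, 3, 9, 27, 81, 243, 729, 2187.
First combine the last two factors: h(k) = Σ_j C(k,j)·g_2(j)·g_3(k−j) for k = 0…7: 1, 5, 23, 99, 405, 1593, 6075, 22599.
c_7 = Σ_k C(7,k)·g_1(k)·h(7−k) = 1·1·22599 + 7·(-2)·6075 + 21·4·1593 + 35·(-8)·405 + 35·16·99 + 21·(-32)·23 + 7·64·5 + 1·(-128)·1 = 22599 − 85050 + 133812 − 113400 + 55440 − 15456 + 2240 − 128 = 57.

57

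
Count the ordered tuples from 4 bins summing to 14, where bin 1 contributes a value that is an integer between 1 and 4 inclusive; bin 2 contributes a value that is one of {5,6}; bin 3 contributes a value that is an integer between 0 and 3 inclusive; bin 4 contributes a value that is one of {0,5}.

7

The generating function for the choices is (z + z^2 + z^3 + z^4)·(z^5 + z^6)·(1 + z + z^2 + z^3)·(1 + z^5); the count is [z^14].
(z + z^2 + z^3 + z^4) has coefficients 0,1,1,1,1 for degrees 0…4.
(z^5 + z^6) has coefficients 0,0,0,0,0,1,1,0,0,0,0,0,0,0,0 for degrees 0…14.
Multiplying by (1 + z + z^2 + z^3) gives running coefficients 0,0,0,0,0,1,2,2,2,1,0,0,0,0,0 for degrees 0…14.
Finally multiplying by (1 + z^5), the product of all factors after the first has coefficients 0,0,0,0,0,1,2,2,2,1,1,2,2,2,1 for degrees 0…14.
[z^14] = 1·2 + 1·2 + 1·2 + 1·1 = 7.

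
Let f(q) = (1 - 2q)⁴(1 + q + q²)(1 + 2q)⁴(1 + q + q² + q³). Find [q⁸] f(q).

-320

(1 - 2q)⁴ has coefficients 1,-8,24,-32,16 for degrees 0…4.
(1 + q + q²) has coefficients 1,1,1,0,0,0,0,0,0 for degrees 0…8.
Multiplying by (1 + 2q)⁴ gives running coefficients 1,9,33,64,72,48,16,0,0 for degrees 0…8.
Finally multiplying by (1 + q + q² + q³), the product of all factors after the first has coefficients 1,10,43,107,178,217,200,136,64 for degrees 0…8.
[q⁸] = 1·64 − 8·136 + 24·200 − 32·217 + 16·178 = -320.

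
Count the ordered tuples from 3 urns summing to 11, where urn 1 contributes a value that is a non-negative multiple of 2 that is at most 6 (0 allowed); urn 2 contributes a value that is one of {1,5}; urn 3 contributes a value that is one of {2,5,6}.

The generating function for the choices is (1 + y^2 + y^4 + y^6)·(y + y^5)·(y^2 + y^5 + y^6); the count is [y^11].
(1 + y^2 + y^4 + y^6) has coefficients 1,0,1,0,1,0,1 for degrees 0…6.
(y + y^5) has coefficients 0,1,0,0,0,1,0,0,0,0,0,0 for degrees 0…11.
Finally multiplying by (y^2 + y^5 + y^6), the product of all factors after the first has coefficients 0,0,0,1,0,0,1,2,0,0,1,1 for degrees 0…11.
[y^11] = 1·1 + 1·0 + 1·2 + 1·0 = 3.

3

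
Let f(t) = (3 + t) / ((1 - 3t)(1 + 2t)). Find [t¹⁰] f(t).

The denominator gives the recurrence a_n = a_(n−1) + 6a_(n−2) for n ≥ 2; the numerator fixes a_0 = 3, a_1 = 4.
Iterating: 3, 4, 22, 46, 178, 454, 1522, 4246, 13378, 38854, 119122, so a_10 = 119122.

119122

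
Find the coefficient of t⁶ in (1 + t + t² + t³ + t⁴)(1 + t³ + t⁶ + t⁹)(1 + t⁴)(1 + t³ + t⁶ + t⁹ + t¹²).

6

(1 + t + t² + t³ + t⁴) has coefficients 1,1,1,1,1 for degrees 0…4.
(1 + t³ + t⁶ + t⁹) has coefficients 1,0,0,1,0,0,1 for degrees 0…6.
Multiplying by (1 + t⁴) gives running coefficients 1,0,0,1,1,0,1 for degrees 0…6.
Finally multiplying by (1 + t³ + t⁶ + t⁹ + t¹²), the product of all factors after the first has coefficients 1,0,0,2,1,0,3 for degrees 0…6.
[t⁶] = 1·3 + 1·0 + 1·1 + 1·2 + 1·0 = 6.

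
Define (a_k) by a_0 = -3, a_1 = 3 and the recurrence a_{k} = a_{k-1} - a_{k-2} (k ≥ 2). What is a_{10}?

-3

The ordinary generating function has denominator 1 - z + z^2.
Iterating the recurrence: a_0,…,a_{10} = -3, 3, 6, 3, -3, -6, -3, 3, 6, 3, -3.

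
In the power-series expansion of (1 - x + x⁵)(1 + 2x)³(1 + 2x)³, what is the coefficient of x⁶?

-116

(1 - x + x⁵) has coefficients 1,-1,0,0,0,1 for degrees 0…5.
(1 + 2x)³ has coefficients 1,6,12,8,0,0,0 for degrees 0…6.
Finally multiplying by (1 + 2x)³, the product of all factors after the first has coefficients 1,12,60,160,240,192,64 for degrees 0…6.
[x⁶] = 1·64 − 1·192 + 1·12 = -116.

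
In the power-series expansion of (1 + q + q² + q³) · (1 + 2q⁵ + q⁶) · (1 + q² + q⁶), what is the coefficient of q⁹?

5

(1 + q + q² + q³) has coefficients 1,1,1,1 for degrees 0…3.
(1 + 2q⁵ + q⁶) has coefficients 1,0,0,0,0,2,1,0,0,0 for degrees 0…9.
Finally multiplying by (1 + q² + q⁶), the product of all factors after the first has coefficients 1,0,1,0,0,2,2,2,1,0 for degrees 0…9.
[q⁹] = 1·0 + 1·1 + 1·2 + 1·2 = 5.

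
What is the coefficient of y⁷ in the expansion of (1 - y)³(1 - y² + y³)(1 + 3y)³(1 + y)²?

-70

(1 - y)³ has coefficients 1,-3,3,-1 for degrees 0…3.
(1 - y² + y³) has coefficients 1,0,-1,1,0,0,0,0 for degrees 0…7.
Multiplying by (1 + 3y)³ gives running coefficients 1,9,26,19,-18,0,27,0 for degrees 0…7.
Finally multiplying by (1 + y)², the product of all factors after the first has coefficients 1,11,45,80,46,-17,9,54 for degrees 0…7.
[y⁷] = 1·54 − 3·9 + 3·(-17) − 1·46 = -70.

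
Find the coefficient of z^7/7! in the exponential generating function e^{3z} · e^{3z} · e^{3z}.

4782969

The EGF product rule gives c_7 = Σ_{k_1+k_2+k_3=7} C(7; k_1,k_2,k_3) · ∏ g_i(k_i), where e^{3z} gives (3)^k; e^{3z} gives (3)^k; e^{3z} gives (3)^k.
g_1(k) for k = 0…7: 1, 3, 9, 27, 81, 243, 729, 2187.
g_2(k) for k = 0…7: 1, 3, 9, 27, 81, 243, 729, 2187.
g_3(k) for k = 0…7: 1, 3, 9, 27, 81, 243, 729, 2187.
First combine the last two factors: h(k) = Σ_j C(k,j)·g_2(j)·g_3(k−j) for k = 0…7: 1, 6, 36, 216, 1296, 7776, 46656, 279936.
c_7 = Σ_k C(7,k)·g_1(k)·h(7−k) = 1·1·279936 + 7·3·46656 + 21·9·7776 + 35·27·1296 + 35·81·216 + 21·243·36 + 7·729·6 + 1·2187·1 = 279936 + 979776 + 1469664 + 1224720 + 612360 + 183708 + 30618 + 2187 = 4782969.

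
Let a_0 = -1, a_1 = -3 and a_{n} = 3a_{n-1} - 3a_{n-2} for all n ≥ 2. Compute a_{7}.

The ordinary generating function has denominator 1 - 3q + 3q^2.
Iterating the recurrence: a_0,…,a_{7} = -1, -3, -6, -9, -9, 0, 27, 81.

81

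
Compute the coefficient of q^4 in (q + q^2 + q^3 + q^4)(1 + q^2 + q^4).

(q + q^2 + q^3 + q^4) has coefficients 0,1,1,1,1 for degrees 0…4.
(1 + q^2 + q^4) has coefficients 1,0,1,0,1 for degrees 0…4.
[q^4] = 1·0 + 1·1 + 1·0 + 1·1 = 2.

2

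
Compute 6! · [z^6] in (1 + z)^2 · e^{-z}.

The EGF product rule gives c_6 = Σ_{k_1+k_2=6} C(6; k_1,k_2) · ∏ g_i(k_i), where (1+z)^2 gives the falling factorial (2)_k; e^{-z} gives (-1)^k.
g_1(k) for k = 0…6: 1, 2, 2, 0, 0, 0, 0.
g_2(k) for k = 0…6: 1, -1, 1, -1, 1, -1, 1.
c_6 = Σ_k C(6,k)·g_1(k)·g_2(6−k) = 1·1·1 + 6·2·(-1) + 15·2·1 = 1 − 12 + 30 = 19.

19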